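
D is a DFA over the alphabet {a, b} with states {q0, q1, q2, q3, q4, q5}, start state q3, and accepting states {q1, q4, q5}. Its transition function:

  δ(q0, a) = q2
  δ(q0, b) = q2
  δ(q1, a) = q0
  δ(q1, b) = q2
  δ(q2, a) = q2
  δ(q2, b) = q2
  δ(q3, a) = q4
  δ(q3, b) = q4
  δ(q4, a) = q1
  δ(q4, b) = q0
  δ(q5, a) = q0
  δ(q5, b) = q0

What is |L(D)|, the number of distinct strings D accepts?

The useful subgraph on states {q1, q3, q4} is acyclic, so L(D) is finite; the longest accepting path visits 3 useful states, giving maximum string length 2.
Counting accepting paths from q3 by length: 2 of length 1, 2 of length 2. Total 4.

4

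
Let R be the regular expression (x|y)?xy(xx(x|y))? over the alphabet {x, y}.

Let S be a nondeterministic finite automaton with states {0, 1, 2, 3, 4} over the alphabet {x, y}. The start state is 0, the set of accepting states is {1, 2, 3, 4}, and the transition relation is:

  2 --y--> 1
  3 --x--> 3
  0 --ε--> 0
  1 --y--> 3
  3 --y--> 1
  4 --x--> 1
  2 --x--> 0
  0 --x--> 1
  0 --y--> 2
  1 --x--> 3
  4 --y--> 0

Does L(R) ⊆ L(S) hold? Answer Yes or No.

Converting the expression R to a DFA (subset construction, then merging equivalent states) gives the minimal DFA with states {r0, r1, r2, r3, r4, r5, r6, r7, r8}, start state r0, accepting states {r4, r8} and transitions r0: x→r1, y→r2; r1: x→r3, y→r4; r2: x→r3, y→r5; r3: x→r5, y→r4; r4: x→r6, y→r5; r5: x→r5, y→r5; r6: x→r7, y→r5; r7: x→r8, y→r8; r8: x→r5, y→r5.
Exploring the product automaton R × S from the start pair (r0, 0), following both machines on each input symbol, reaches 18 state pairs: (r0, 0), (r1, 1), (r2, 2), (r3, 3), (r4, 3), (r3, 0), (r5, 1), (r5, 3), (r4, 1), (r6, 3), (r4, 2), (r7, 3), (r6, 0), (r8, 3), (r8, 1), (r7, 1), (r5, 2), (r5, 0).
R accepts in {r4, r8} and S accepts in {1, 2, 3, 4}. The reachable pairs whose R-component is accepting are (r4, 3), (r4, 1), (r4, 2), (r8, 3), (r8, 1); in each of them the S-component is accepting too, so the product for L(R) \ L(S) (R-component accepting, S-component rejecting) has no reachable accepting pair and the difference is empty.
Hence every string in L(R) is also in L(S).

Yes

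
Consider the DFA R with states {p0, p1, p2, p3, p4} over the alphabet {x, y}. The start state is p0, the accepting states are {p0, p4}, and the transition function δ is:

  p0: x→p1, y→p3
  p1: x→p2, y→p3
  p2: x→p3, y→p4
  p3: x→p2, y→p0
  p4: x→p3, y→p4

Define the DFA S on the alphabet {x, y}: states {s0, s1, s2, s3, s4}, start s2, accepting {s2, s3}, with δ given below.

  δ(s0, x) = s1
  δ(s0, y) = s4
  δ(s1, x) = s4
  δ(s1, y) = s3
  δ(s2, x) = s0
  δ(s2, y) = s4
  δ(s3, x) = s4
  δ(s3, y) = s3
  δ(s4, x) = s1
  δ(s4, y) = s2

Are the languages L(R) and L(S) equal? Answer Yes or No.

Exploring the product automaton R × S from the start pair (p0, s2), following both machines on each input symbol, reaches 5 state pairs: (p0, s2), (p1, s0), (p3, s4), (p2, s1), (p4, s3).
R accepts in {p0, p4} and S accepts in {s2, s3}. In every reachable pair the two components are either both accepting — (p0, s2), (p4, s3) — or both non-accepting, so no string is accepted by exactly one of the machines: L(R) \ L(S) and L(S) \ L(R) are both empty.
Hence every string is accepted by R iff it is accepted by S, and the two languages coincide.

Yes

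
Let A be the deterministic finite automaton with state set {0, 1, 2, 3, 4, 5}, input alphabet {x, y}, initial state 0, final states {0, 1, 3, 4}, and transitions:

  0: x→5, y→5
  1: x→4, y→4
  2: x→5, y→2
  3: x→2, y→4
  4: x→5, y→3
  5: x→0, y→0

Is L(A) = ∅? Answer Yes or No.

No

The empty string ε is accepted: the run 0 ends in the accepting state 0.
Since at least one string is accepted, L(A) is not empty.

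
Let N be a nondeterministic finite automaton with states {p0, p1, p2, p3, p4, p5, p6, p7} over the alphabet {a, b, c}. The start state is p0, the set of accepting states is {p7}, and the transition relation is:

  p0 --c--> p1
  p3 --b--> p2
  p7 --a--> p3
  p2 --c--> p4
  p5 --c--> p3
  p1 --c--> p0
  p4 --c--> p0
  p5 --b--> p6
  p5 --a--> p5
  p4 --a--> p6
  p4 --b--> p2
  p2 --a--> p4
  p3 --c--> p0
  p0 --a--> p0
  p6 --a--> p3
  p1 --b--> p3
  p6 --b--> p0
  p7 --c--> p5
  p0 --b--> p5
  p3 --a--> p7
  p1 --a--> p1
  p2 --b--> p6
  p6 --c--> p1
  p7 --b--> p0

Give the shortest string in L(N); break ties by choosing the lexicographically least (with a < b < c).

bca

A breadth-first search from p0 reaches an accepting state first via the path p0 → p5 → p3 → p7 on input bca.
No string of length < 3 is accepted (BFS exhausts all shorter strings without reaching an accepting state), and bca is the lexicographically least accepting string of length 3.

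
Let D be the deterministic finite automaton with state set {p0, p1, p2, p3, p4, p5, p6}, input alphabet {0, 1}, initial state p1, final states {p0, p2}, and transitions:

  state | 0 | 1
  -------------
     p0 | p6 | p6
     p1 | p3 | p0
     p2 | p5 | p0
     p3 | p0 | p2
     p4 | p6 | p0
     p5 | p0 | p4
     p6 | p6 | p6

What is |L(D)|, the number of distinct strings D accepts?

6

The useful subgraph on states {p0, p1, p2, p3, p4, p5} is acyclic, so L(D) is finite; the longest accepting path visits 6 useful states, giving maximum string length 5.
Counting accepting paths from p1 by length: 1 of length 1, 2 of length 2, 1 of length 3, 1 of length 4, 1 of length 5. Total 6.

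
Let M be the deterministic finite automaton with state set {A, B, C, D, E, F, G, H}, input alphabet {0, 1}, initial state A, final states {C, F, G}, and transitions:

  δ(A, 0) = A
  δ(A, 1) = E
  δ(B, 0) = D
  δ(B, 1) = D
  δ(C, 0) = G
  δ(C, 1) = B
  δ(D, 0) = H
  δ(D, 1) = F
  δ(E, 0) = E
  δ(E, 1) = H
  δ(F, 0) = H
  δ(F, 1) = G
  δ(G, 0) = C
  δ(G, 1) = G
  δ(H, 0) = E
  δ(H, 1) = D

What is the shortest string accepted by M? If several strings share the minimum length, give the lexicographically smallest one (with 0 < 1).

A breadth-first search from A reaches an accepting state first via the path A → E → H → D → F on input 1111.
No string of length < 4 is accepted (BFS exhausts all shorter strings without reaching an accepting state), and 1111 is the lexicographically least accepting string of length 4.

1111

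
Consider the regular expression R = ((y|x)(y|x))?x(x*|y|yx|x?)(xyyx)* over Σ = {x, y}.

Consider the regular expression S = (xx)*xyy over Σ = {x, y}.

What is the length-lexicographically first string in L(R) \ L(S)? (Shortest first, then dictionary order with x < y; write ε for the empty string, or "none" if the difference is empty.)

x

The string x is accepted by R but not by S.
No shorter string lies in the difference, and x is the lexicographically first length-1 string in L(R) \ L(S).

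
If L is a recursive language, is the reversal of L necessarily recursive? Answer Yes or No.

Reverse the input on the tape and then run the decider for L; this halts and accepts exactly Lᴿ.
So the recursive languages are closed under reversal.

Yes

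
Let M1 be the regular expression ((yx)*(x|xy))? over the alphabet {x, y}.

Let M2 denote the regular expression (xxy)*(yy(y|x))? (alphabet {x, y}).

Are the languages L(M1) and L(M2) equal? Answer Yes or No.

No

The string x is accepted by M1 but rejected by M2.
So L(M1) ≠ L(M2).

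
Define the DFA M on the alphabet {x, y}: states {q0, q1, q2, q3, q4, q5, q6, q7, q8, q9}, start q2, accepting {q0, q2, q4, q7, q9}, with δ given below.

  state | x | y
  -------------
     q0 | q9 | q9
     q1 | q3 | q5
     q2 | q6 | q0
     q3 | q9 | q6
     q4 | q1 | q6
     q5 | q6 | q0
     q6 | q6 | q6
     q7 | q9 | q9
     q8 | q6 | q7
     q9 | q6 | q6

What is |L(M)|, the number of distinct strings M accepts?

The useful subgraph on states {q0, q2, q9} is acyclic, so L(M) is finite; the longest accepting path visits 3 useful states, giving maximum string length 2.
Counting accepting paths from q2 by length: 1 of length 0, 1 of length 1, 2 of length 2. Total 4.

4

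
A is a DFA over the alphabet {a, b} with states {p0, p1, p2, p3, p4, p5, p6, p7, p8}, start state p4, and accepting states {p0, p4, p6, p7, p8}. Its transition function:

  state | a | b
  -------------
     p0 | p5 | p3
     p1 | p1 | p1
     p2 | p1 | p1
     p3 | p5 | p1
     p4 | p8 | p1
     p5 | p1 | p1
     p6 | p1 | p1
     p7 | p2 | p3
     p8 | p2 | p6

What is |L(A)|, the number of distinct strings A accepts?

The useful subgraph on states {p4, p6, p8} is acyclic, so L(A) is finite; the longest accepting path visits 3 useful states, giving maximum string length 2.
Counting accepting paths from p4 by length: 1 of length 0, 1 of length 1, 1 of length 2. Total 3.

3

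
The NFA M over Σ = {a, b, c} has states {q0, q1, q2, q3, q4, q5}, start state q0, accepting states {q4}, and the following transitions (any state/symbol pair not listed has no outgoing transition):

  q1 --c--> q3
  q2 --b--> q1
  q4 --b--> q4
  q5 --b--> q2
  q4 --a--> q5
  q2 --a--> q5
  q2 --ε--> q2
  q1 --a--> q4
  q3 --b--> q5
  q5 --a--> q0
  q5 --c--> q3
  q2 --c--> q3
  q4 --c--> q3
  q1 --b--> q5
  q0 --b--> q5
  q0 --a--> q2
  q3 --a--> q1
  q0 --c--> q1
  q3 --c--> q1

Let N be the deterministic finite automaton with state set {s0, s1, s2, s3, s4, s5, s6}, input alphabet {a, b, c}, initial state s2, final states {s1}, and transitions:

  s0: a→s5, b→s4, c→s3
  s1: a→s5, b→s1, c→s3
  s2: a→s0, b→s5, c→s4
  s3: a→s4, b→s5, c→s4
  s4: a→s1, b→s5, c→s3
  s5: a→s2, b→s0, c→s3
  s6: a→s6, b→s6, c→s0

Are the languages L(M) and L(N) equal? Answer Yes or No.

Yes

Exploring the product automaton M × N from the start pair (q0, s2), following both machines on each input symbol, reaches 6 state pairs: (q0, s2), (q2, s0), (q5, s5), (q1, s4), (q3, s3), (q4, s1).
M accepts in {q4} and N accepts in {s1}. In every reachable pair the two components are either both accepting — (q4, s1) — or both non-accepting, so no string is accepted by exactly one of the machines: L(M) \ L(N) and L(N) \ L(M) are both empty.
Hence every string is accepted by M iff it is accepted by N, and the two languages coincide.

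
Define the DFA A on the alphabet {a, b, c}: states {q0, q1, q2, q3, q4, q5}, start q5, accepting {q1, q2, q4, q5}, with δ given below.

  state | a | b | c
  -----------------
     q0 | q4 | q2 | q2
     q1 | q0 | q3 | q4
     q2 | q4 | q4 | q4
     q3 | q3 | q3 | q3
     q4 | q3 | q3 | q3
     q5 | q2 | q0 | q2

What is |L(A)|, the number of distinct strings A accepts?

The useful subgraph on states {q0, q2, q4, q5} is acyclic, so L(A) is finite; the longest accepting path visits 4 useful states, giving maximum string length 3.
Counting accepting paths from q5 by length: 1 of length 0, 2 of length 1, 9 of length 2, 6 of length 3. Total 18.

18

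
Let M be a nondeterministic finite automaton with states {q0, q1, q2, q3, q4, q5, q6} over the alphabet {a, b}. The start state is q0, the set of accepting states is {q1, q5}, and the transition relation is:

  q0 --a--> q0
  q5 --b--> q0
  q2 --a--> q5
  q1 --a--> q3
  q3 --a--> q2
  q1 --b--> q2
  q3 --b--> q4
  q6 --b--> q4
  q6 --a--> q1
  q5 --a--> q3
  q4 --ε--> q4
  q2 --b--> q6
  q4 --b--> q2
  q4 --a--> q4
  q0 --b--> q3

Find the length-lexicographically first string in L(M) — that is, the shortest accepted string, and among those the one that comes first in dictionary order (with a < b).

A breadth-first search from q0 reaches an accepting state first via the path q0 → q3 → q2 → q5 on input baa.
No string of length < 3 is accepted (BFS exhausts all shorter strings without reaching an accepting state), and baa is the lexicographically least accepting string of length 3.

baa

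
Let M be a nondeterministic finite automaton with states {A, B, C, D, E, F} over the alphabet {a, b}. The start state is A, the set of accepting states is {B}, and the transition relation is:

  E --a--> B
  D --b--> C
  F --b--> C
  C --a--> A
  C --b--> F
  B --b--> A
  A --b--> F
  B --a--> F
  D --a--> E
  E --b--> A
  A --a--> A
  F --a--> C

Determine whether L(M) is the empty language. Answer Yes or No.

Yes

The states reachable from the start state are {A, C, F}.
None of the accepting states {B} is reachable, so no string is accepted and L(M) = ∅.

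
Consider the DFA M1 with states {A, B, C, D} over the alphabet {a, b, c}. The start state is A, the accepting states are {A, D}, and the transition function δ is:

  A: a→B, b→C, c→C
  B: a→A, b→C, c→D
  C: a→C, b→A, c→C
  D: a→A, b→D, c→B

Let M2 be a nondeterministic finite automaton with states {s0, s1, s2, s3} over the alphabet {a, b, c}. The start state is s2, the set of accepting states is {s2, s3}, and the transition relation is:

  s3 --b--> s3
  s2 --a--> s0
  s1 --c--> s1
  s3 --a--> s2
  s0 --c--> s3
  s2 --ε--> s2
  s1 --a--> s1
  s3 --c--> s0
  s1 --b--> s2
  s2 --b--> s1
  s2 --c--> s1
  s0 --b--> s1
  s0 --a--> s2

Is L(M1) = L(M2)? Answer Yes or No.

Exploring the product automaton M1 × M2 from the start pair (A, s2), following both machines on each input symbol, reaches 4 state pairs: (A, s2), (B, s0), (C, s1), (D, s3).
M1 accepts in {A, D} and M2 accepts in {s2, s3}. In every reachable pair the two components are either both accepting — (A, s2), (D, s3) — or both non-accepting, so no string is accepted by exactly one of the machines: L(M1) \ L(M2) and L(M2) \ L(M1) are both empty.
Hence every string is accepted by M1 iff it is accepted by M2, and the two languages coincide.

Yes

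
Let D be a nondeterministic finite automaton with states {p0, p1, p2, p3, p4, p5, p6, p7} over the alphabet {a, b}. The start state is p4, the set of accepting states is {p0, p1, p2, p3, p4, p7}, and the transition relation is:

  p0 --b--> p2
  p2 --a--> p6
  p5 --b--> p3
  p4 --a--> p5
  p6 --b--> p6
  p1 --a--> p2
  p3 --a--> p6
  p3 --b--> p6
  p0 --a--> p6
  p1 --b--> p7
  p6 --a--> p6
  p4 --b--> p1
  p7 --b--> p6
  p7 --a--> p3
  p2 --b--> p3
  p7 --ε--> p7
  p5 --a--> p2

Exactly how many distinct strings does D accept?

9

The useful subgraph on states {p1, p2, p3, p4, p5, p7} is acyclic, so L(D) is finite; the longest accepting path visits 4 useful states, giving maximum string length 3.
Counting accepting paths from p4 by length: 1 of length 0, 1 of length 1, 4 of length 2, 3 of length 3. Total 9.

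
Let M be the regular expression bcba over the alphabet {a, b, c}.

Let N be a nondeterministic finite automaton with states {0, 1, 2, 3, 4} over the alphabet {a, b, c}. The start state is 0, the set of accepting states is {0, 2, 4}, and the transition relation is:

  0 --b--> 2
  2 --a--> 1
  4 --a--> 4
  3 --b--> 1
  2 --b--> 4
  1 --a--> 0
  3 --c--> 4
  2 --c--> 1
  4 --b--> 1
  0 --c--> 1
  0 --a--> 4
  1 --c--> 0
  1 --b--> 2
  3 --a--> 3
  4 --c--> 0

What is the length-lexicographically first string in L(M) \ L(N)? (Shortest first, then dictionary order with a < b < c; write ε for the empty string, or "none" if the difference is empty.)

bcba

The string bcba is accepted by M but not by N.
No shorter string lies in the difference, and bcba is the lexicographically first length-4 string in L(M) \ L(N).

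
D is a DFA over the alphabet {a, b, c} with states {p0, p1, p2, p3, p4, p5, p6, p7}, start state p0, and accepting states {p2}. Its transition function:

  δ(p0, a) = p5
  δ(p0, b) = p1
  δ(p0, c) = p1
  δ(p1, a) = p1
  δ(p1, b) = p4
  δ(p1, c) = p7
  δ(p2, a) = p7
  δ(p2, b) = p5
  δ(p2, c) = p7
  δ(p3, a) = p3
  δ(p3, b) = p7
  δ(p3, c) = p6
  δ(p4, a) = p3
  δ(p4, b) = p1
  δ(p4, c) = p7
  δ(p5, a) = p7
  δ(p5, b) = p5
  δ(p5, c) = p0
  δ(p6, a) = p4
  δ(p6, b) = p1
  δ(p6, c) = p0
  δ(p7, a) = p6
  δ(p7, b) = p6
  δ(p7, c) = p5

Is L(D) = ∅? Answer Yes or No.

Yes

The states reachable from the start state are {p0, p1, p3, p4, p5, p6, p7}.
None of the accepting states {p2} is reachable, so no string is accepted and L(D) = ∅.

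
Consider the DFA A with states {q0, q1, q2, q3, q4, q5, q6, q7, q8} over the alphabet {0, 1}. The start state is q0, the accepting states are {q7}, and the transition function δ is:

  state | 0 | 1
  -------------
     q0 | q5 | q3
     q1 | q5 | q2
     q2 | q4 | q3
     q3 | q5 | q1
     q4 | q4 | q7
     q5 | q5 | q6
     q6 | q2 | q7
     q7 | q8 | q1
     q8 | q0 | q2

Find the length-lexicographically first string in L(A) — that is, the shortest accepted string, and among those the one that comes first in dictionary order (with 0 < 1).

011

A breadth-first search from q0 reaches an accepting state first via the path q0 → q5 → q6 → q7 on input 011.
No string of length < 3 is accepted (BFS exhausts all shorter strings without reaching an accepting state), and 011 is the lexicographically least accepting string of length 3.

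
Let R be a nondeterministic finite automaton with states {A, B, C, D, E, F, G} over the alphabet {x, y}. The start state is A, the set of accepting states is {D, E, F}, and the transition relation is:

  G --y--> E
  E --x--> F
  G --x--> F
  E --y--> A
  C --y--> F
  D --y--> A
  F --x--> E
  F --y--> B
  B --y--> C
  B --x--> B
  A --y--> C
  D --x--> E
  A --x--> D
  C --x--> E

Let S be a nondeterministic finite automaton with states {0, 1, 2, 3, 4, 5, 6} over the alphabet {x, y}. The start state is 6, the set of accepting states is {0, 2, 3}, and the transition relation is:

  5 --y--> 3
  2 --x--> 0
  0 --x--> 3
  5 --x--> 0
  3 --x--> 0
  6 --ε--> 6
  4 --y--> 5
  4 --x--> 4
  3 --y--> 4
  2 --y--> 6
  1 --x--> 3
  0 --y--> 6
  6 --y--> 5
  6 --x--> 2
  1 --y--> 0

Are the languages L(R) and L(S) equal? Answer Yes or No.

Yes

Exploring the product automaton R × S from the start pair (A, 6), following both machines on each input symbol, reaches 6 state pairs: (A, 6), (D, 2), (C, 5), (E, 0), (F, 3), (B, 4).
R accepts in {D, E, F} and S accepts in {0, 2, 3}. In every reachable pair the two components are either both accepting — (D, 2), (E, 0), (F, 3) — or both non-accepting, so no string is accepted by exactly one of the machines: L(R) \ L(S) and L(S) \ L(R) are both empty.
Hence every string is accepted by R iff it is accepted by S, and the two languages coincide.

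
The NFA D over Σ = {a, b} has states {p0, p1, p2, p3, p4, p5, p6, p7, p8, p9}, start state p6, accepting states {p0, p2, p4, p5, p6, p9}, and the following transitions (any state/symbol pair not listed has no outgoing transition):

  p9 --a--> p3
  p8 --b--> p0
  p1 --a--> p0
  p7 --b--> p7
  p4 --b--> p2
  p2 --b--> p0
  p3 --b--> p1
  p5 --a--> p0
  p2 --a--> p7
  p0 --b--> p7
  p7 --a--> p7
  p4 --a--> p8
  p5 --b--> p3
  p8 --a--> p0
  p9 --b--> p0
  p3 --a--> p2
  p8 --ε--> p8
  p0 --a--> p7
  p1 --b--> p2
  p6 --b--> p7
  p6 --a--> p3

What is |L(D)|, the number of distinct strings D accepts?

The useful subgraph on states {p0, p1, p2, p3, p6} is acyclic, so L(D) is finite; the longest accepting path visits 5 useful states, giving maximum string length 4.
Counting accepting paths from p6 by length: 1 of length 0, 1 of length 2, 3 of length 3, 1 of length 4. Total 6.

6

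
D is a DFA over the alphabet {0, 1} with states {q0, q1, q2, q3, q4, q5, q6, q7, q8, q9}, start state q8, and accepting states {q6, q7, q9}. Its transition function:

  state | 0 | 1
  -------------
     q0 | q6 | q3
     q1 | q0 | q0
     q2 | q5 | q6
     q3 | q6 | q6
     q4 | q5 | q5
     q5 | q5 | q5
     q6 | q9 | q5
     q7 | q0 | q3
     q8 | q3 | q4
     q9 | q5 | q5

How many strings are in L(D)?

4

The useful subgraph on states {q3, q6, q8, q9} is acyclic, so L(D) is finite; the longest accepting path visits 4 useful states, giving maximum string length 3.
Counting accepting paths from q8 by length: 2 of length 2, 2 of length 3. Total 4.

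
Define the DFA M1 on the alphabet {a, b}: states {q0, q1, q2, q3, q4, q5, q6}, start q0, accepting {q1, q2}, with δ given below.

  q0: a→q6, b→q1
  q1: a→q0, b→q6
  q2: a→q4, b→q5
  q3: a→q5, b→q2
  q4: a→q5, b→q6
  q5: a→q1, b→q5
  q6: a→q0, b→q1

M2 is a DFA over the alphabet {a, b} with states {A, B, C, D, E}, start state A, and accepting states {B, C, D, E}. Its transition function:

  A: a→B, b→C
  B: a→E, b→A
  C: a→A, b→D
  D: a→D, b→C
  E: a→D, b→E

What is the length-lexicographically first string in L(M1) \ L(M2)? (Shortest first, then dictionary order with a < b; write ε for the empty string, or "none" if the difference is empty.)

ab

The string ab is accepted by M1 but not by M2.
No shorter string lies in the difference, and ab is the lexicographically first length-2 string in L(M1) \ L(M2).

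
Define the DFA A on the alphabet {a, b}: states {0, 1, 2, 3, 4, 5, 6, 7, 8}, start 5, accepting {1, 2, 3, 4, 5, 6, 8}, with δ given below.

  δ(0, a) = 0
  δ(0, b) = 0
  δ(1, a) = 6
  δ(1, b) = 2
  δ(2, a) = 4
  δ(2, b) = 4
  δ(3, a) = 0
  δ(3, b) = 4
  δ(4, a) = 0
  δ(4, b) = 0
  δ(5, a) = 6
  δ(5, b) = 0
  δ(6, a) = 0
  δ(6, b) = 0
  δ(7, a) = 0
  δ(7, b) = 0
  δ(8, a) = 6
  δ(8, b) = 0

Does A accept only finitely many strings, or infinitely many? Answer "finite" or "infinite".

The useful states (reachable from 5 and able to reach an accepting state) are {5, 6}.
Restricted to these states the transition graph has no cycle, so every accepting path has bounded length and L is finite.

finite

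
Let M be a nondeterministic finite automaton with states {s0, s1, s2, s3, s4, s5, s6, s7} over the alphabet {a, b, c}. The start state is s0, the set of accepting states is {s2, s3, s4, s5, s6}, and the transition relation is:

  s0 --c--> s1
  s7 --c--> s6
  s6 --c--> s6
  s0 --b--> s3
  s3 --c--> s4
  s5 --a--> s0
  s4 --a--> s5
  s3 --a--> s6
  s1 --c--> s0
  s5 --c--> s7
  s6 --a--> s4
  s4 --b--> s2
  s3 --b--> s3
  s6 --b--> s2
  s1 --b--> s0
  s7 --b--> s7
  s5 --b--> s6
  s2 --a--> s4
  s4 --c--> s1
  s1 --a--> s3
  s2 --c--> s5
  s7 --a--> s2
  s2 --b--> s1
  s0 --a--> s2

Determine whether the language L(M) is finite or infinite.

infinite

State s0 is reachable from the start and can reach an accepting state, and it lies on the cycle s0 → s1 → s0.
Traversing that cycle any number of times yields accepted strings of unbounded length, so the language is infinite.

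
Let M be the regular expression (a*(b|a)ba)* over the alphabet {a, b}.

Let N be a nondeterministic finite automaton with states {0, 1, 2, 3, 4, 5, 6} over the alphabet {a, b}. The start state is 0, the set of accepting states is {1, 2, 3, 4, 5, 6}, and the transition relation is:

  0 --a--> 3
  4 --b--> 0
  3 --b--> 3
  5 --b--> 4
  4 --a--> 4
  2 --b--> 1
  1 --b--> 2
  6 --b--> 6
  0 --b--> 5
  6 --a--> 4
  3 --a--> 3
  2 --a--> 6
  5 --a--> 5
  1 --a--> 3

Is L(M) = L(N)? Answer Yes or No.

The empty string ε is accepted by M but rejected by N.
So L(M) ≠ L(N).

No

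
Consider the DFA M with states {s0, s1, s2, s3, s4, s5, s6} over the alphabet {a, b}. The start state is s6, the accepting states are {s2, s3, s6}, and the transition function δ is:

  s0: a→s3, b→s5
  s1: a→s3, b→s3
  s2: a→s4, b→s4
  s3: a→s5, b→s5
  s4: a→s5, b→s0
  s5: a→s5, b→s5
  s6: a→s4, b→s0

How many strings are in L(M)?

The useful subgraph on states {s0, s3, s4, s6} is acyclic, so L(M) is finite; the longest accepting path visits 4 useful states, giving maximum string length 3.
Counting accepting paths from s6 by length: 1 of length 0, 1 of length 2, 1 of length 3. Total 3.

3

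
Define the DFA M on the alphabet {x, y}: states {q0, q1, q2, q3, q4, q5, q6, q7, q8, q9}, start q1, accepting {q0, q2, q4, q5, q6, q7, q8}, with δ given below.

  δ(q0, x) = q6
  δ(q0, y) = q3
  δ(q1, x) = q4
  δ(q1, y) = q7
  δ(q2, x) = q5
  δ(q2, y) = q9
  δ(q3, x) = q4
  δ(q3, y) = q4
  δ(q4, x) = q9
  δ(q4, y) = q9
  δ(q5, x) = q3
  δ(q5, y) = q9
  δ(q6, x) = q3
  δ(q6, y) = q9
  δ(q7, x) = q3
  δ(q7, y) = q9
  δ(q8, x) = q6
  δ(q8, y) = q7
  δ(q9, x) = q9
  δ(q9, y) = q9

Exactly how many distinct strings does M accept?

4

The useful subgraph on states {q1, q3, q4, q7} is acyclic, so L(M) is finite; the longest accepting path visits 4 useful states, giving maximum string length 3.
Counting accepting paths from q1 by length: 2 of length 1, 2 of length 3. Total 4.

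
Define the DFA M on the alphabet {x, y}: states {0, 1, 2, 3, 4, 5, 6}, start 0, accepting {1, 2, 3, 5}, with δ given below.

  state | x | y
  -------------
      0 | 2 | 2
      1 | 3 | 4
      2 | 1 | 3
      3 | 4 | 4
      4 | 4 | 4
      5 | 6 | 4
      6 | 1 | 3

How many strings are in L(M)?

8

The useful subgraph on states {0, 1, 2, 3} is acyclic, so L(M) is finite; the longest accepting path visits 4 useful states, giving maximum string length 3.
Counting accepting paths from 0 by length: 2 of length 1, 4 of length 2, 2 of length 3. Total 8.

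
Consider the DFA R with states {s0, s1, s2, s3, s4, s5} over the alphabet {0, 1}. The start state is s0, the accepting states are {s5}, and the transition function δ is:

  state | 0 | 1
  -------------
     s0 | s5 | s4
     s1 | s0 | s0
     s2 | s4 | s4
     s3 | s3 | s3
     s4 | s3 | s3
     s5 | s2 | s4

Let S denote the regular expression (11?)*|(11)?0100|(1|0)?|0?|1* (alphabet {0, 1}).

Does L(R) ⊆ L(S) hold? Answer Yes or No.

Yes

Converting the expression S to a DFA (subset construction, then merging equivalent states) gives the minimal DFA with states {r0, r1, r2, r3, r4, r5, r6, r7, r8, r9}, start state r0, accepting states {r0, r1, r2, r5, r8, r9} and transitions r0: 0→r1, 1→r2; r1: 0→r3, 1→r4; r2: 0→r3, 1→r5; r3: 0→r3, 1→r3; r4: 0→r6, 1→r3; r5: 0→r7, 1→r8; r6: 0→r9, 1→r3; r7: 0→r3, 1→r4; r8: 0→r3, 1→r8; r9: 0→r3, 1→r3.
Exploring the product automaton R × S from the start pair (s0, r0), following both machines on each input symbol, reaches 13 state pairs: (s0, r0), (s5, r1), (s4, r2), (s2, r3), (s4, r4), (s3, r3), (s3, r5), (s4, r3), (s3, r6), (s3, r7), (s3, r8), (s3, r9), (s3, r4).
R accepts in {s5} and S accepts in {r0, r1, r2, r5, r8, r9}. The reachable pairs whose R-component is accepting are (s5, r1); in each of them the S-component is accepting too, so the product for L(R) \ L(S) (R-component accepting, S-component rejecting) has no reachable accepting pair and the difference is empty.
Hence every string in L(R) is also in L(S).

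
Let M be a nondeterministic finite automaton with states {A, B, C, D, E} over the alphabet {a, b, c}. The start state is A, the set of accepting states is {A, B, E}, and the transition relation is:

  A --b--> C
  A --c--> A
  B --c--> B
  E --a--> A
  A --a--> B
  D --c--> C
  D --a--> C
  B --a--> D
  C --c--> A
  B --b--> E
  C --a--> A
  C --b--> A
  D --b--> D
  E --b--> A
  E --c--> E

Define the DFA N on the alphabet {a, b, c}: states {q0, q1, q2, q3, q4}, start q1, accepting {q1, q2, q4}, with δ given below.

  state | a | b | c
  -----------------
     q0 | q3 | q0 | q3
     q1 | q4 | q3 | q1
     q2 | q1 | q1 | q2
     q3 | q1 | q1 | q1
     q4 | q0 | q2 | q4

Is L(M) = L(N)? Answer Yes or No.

Yes

Exploring the product automaton M × N from the start pair (A, q1), following both machines on each input symbol, reaches 5 state pairs: (A, q1), (B, q4), (C, q3), (D, q0), (E, q2).
M accepts in {A, B, E} and N accepts in {q1, q2, q4}. In every reachable pair the two components are either both accepting — (A, q1), (B, q4), (E, q2) — or both non-accepting, so no string is accepted by exactly one of the machines: L(M) \ L(N) and L(N) \ L(M) are both empty.
Hence every string is accepted by M iff it is accepted by N, and the two languages coincide.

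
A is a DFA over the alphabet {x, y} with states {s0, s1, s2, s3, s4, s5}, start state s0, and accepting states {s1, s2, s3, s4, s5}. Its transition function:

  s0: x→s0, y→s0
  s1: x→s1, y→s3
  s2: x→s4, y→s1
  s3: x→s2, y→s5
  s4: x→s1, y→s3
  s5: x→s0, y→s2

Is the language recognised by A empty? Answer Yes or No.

Yes

The states reachable from the start state are {s0}.
None of the accepting states {s1, s2, s3, s4, s5} is reachable, so no string is accepted and L(A) = ∅.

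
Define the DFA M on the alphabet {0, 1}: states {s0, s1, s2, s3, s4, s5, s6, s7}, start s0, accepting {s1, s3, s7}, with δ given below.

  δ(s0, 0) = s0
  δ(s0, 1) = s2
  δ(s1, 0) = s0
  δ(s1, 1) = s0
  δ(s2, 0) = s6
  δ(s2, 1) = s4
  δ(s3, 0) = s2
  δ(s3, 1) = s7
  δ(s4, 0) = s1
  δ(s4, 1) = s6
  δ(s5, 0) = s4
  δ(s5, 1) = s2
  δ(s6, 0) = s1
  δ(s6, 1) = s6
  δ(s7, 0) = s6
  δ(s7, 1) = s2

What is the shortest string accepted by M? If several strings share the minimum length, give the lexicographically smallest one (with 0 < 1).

100

A breadth-first search from s0 reaches an accepting state first via the path s0 → s2 → s6 → s1 on input 100.
No string of length < 3 is accepted (BFS exhausts all shorter strings without reaching an accepting state), and 100 is the lexicographically least accepting string of length 3.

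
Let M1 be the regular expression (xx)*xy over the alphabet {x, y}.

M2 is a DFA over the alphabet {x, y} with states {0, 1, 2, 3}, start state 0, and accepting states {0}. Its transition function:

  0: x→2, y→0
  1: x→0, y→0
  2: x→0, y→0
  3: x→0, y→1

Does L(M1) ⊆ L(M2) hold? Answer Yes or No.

Converting the expression M1 to a DFA (subset construction, then merging equivalent states) gives the minimal DFA with states {r0, r1, r2, r3}, start state r0, accepting states {r3} and transitions r0: x→r1, y→r2; r1: x→r0, y→r3; r2: x→r2, y→r2; r3: x→r2, y→r2.
Exploring the product automaton M1 × M2 from the start pair (r0, 0), following both machines on each input symbol, reaches 5 state pairs: (r0, 0), (r1, 2), (r2, 0), (r3, 0), (r2, 2).
M1 accepts in {r3} and M2 accepts in {0}. The reachable pairs whose M1-component is accepting are (r3, 0); in each of them the M2-component is accepting too, so the product for L(M1) \ L(M2) (M1-component accepting, M2-component rejecting) has no reachable accepting pair and the difference is empty.
Hence every string in L(M1) is also in L(M2).

Yes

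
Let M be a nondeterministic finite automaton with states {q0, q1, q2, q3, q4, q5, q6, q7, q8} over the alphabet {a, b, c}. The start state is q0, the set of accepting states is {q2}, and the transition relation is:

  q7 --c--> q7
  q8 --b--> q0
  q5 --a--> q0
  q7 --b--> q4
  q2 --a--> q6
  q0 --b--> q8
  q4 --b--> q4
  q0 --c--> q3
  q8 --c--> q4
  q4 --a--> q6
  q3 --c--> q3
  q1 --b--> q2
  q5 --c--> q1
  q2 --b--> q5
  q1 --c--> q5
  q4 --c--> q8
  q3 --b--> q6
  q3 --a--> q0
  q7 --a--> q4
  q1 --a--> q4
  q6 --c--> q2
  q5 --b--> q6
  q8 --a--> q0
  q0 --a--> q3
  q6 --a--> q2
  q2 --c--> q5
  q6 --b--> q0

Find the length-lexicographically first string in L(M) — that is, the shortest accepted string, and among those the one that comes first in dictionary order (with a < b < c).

aba

A breadth-first search from q0 reaches an accepting state first via the path q0 → q3 → q6 → q2 on input aba.
No string of length < 3 is accepted (BFS exhausts all shorter strings without reaching an accepting state), and aba is the lexicographically least accepting string of length 3.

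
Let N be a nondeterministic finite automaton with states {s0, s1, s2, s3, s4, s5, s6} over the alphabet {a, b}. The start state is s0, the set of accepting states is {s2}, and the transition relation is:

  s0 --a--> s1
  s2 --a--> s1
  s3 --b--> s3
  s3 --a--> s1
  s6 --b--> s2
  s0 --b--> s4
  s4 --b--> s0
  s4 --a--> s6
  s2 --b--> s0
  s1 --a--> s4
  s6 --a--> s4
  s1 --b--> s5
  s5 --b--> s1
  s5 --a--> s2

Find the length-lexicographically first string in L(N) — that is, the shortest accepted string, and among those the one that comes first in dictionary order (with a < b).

aba

A breadth-first search from s0 reaches an accepting state first via the path s0 → s1 → s5 → s2 on input aba.
No string of length < 3 is accepted (BFS exhausts all shorter strings without reaching an accepting state), and aba is the lexicographically least accepting string of length 3.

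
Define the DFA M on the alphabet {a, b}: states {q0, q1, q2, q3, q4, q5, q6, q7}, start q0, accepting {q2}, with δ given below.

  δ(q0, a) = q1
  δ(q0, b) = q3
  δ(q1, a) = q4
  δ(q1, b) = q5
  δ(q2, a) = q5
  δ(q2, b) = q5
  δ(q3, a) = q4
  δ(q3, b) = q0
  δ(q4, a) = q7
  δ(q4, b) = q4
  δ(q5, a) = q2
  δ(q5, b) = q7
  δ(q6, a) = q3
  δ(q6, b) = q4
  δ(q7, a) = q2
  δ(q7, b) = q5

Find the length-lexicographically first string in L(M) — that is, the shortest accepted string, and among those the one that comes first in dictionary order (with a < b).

aba

A breadth-first search from q0 reaches an accepting state first via the path q0 → q1 → q5 → q2 on input aba.
No string of length < 3 is accepted (BFS exhausts all shorter strings without reaching an accepting state), and aba is the lexicographically least accepting string of length 3.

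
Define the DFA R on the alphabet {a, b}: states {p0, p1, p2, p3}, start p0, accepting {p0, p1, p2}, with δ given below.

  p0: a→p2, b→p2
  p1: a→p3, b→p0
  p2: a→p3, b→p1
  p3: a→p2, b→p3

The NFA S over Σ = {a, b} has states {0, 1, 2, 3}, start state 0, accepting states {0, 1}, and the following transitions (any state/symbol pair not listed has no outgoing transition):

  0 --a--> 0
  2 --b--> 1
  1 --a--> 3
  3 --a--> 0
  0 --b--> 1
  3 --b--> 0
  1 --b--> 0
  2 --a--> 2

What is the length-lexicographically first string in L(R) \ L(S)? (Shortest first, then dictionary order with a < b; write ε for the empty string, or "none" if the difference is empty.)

The string aaba is accepted by R but not by S.
No shorter string lies in the difference, and aaba is the lexicographically first length-4 string in L(R) \ L(S).

aaba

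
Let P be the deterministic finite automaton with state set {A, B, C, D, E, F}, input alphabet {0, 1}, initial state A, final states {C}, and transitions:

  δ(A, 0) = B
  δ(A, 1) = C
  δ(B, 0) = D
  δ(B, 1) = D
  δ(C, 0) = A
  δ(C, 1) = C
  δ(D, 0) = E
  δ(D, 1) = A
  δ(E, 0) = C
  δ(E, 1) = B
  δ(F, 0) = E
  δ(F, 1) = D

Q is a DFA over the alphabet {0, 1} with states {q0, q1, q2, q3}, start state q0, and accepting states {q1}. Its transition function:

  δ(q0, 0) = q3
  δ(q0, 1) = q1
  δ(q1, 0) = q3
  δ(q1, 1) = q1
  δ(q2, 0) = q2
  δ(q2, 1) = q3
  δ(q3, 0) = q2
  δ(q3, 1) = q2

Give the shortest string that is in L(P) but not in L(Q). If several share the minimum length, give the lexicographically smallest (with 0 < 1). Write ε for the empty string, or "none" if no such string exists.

The string 101 is accepted by P but not by Q.
No shorter string lies in the difference, and 101 is the lexicographically first length-3 string in L(P) \ L(Q).

101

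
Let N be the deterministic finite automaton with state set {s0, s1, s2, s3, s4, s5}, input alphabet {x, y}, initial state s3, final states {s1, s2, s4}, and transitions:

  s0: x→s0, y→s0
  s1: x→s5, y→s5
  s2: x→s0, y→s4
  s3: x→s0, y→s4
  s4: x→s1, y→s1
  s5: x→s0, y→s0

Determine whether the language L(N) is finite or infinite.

The useful states (reachable from s3 and able to reach an accepting state) are {s1, s3, s4}.
Restricted to these states the transition graph has no cycle, so every accepting path has bounded length and L is finite.

finite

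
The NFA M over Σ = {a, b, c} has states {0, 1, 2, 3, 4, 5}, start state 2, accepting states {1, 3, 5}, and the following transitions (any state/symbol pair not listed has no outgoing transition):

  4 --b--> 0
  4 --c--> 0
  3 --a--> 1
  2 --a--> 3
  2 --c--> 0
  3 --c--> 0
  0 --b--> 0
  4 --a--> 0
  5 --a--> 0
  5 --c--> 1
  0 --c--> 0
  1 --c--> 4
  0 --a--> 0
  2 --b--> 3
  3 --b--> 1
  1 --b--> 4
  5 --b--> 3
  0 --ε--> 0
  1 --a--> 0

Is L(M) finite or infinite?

finite

The useful states (reachable from 2 and able to reach an accepting state) are {1, 2, 3}.
Restricted to these states the transition graph has no cycle, so every accepting path has bounded length and L is finite.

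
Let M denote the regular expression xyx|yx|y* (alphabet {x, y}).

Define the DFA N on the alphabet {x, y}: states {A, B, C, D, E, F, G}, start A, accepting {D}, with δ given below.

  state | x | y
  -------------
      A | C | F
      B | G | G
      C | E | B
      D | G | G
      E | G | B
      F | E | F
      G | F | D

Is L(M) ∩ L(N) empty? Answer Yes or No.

Yes

Converting the expression M to a DFA (subset construction, then merging equivalent states) gives the minimal DFA with states {m0, m1, m2, m3, m4, m5, m6}, start state m0, accepting states {m0, m2, m5, m6} and transitions m0: x→m1, y→m2; m1: x→m3, y→m4; m2: x→m5, y→m6; m3: x→m3, y→m3; m4: x→m5, y→m3; m5: x→m3, y→m3; m6: x→m3, y→m6.
Exploring the product automaton M × N from the start pair (m0, A), following both machines on each input symbol, reaches 12 state pairs: (m0, A), (m1, C), (m2, F), (m3, E), (m4, B), (m5, E), (m6, F), (m3, G), (m3, B), (m5, G), (m3, F), (m3, D).
M accepts in {m0, m2, m5, m6} and N accepts in {D}; no reachable pair has both components accepting, so no string drives both machines to acceptance simultaneously and L(M) ∩ L(N) = ∅.
So no string is accepted by both, and the intersection is empty.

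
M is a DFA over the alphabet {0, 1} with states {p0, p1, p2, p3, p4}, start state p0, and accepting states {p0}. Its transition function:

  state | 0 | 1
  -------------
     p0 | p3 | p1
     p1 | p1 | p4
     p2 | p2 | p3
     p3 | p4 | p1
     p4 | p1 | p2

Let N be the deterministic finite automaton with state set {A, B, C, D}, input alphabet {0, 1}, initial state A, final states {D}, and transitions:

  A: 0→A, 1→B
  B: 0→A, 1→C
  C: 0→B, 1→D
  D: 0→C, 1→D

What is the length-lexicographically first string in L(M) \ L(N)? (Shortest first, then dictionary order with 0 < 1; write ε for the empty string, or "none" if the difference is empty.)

The empty string ε is accepted by M but not by N.
Since ε is the unique shortest string, it is the required witness.

ε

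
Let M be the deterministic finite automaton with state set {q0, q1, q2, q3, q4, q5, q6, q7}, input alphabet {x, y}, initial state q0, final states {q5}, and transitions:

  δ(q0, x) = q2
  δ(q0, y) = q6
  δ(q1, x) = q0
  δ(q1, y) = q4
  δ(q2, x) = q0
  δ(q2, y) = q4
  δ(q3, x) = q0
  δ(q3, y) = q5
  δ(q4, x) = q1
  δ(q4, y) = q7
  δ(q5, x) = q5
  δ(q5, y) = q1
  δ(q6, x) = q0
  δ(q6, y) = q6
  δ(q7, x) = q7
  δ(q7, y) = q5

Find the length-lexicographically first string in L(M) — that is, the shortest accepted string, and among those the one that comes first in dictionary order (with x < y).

A breadth-first search from q0 reaches an accepting state first via the path q0 → q2 → q4 → q7 → q5 on input xyyy.
No string of length < 4 is accepted (BFS exhausts all shorter strings without reaching an accepting state), and xyyy is the lexicographically least accepting string of length 4.

xyyy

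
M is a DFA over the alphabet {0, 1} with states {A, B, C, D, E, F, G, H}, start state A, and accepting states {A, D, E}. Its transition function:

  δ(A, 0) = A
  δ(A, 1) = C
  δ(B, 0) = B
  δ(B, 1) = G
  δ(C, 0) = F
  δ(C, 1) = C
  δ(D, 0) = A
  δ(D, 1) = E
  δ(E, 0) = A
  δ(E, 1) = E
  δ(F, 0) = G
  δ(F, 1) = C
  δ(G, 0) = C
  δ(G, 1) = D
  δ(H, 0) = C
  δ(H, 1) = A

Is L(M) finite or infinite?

State A is reachable from the start and can reach an accepting state, and it lies on the cycle A → A.
Traversing that cycle any number of times yields accepted strings of unbounded length, so the language is infinite.

infinite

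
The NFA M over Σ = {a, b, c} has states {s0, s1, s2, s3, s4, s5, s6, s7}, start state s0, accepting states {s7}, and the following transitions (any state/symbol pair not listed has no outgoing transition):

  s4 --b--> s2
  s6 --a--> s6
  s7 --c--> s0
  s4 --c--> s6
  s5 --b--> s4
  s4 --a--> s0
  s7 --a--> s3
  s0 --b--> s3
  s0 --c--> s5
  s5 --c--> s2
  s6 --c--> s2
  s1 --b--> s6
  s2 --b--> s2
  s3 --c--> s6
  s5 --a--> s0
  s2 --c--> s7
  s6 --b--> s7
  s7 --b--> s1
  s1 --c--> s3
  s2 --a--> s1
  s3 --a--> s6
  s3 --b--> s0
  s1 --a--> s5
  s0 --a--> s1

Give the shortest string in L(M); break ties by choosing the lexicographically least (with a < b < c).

abb

A breadth-first search from s0 reaches an accepting state first via the path s0 → s1 → s6 → s7 on input abb.
No string of length < 3 is accepted (BFS exhausts all shorter strings without reaching an accepting state), and abb is the lexicographically least accepting string of length 3.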